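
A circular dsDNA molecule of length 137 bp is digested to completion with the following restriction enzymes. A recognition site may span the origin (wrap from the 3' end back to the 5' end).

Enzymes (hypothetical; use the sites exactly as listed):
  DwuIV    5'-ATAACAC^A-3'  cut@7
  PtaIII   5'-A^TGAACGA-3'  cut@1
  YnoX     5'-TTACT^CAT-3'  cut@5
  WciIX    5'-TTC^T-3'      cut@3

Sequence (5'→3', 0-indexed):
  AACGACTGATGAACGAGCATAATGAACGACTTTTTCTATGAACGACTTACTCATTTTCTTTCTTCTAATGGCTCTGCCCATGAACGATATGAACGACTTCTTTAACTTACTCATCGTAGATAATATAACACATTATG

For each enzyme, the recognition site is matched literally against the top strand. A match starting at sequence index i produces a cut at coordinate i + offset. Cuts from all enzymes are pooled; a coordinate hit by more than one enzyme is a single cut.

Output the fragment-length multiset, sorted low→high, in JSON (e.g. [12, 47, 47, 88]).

[2,3,4,4,7,9,11,11,11,13,13,14,15,20]

Site scan:
  DwuIV ATAACACA/7: at [124] ⇒ [131]
  PtaIII ATGAACGA/1: at [8, 21, 37, 79, 88, 134] ⇒ [9, 22, 38, 80, 89, 135]
  YnoX TTACTCAT/5: at [46, 106] ⇒ [51, 111]
  WciIX TTCT/3: at [33, 55, 59, 62, 97] ⇒ [36, 58, 62, 65, 100]

All cut coordinates (distinct, sorted): [9, 22, 36, 38, 51, 58, 62, 65, 80, 89, 100, 111, 131, 135]

Fragments:
  9→22: 13 bp
  22→36: 14 bp
  36→38: 2 bp
  38→51: 13 bp
  51→58: 7 bp
  58→62: 4 bp
  62→65: 3 bp
  65→80: 15 bp
  80→89: 9 bp
  89→100: 11 bp
  100→111: 11 bp
  111→131: 20 bp
  131→135: 4 bp
  135→9 (wrap): 137-135+9 = 11 bp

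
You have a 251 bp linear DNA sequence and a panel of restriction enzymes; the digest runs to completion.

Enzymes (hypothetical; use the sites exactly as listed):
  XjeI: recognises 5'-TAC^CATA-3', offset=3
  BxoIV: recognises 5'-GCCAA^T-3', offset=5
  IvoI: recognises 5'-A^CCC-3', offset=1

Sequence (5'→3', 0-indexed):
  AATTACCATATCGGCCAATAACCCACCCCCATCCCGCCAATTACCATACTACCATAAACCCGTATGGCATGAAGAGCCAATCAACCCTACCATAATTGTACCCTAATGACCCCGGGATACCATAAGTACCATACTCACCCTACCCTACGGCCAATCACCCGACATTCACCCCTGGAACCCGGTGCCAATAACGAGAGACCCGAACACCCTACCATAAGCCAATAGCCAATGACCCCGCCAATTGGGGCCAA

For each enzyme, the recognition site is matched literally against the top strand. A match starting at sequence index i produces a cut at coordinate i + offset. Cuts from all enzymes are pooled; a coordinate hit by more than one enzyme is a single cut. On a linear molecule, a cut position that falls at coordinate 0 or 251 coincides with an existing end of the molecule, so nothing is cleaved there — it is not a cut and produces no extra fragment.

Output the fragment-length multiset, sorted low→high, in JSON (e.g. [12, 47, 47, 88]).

Per-enzyme occurrences:
  XjeI TACCATA/3: at [3, 41, 49, 87, 117, 126, 209] ⇒ [6, 44, 52, 90, 120, 129, 212]
  BxoIV GCCAAT/5: at [13, 35, 75, 149, 183, 217, 224, 236] ⇒ [18, 40, 80, 154, 188, 222, 229, 241]
  IvoI ACCC/1: at [20, 24, 57, 83, 99, 108, 136, 141, 156, 167, 176, 197, 205, 231] ⇒ [21, 25, 58, 84, 100, 109, 137, 142, 157, 168, 177, 198, 206, 232]

All cut coordinates (distinct, sorted): [6, 18, 21, 25, 40, 44, 52, 58, 80, 84, 90, 100, 109, 120, 129, 137, 142, 154, 157, 168, 177, 188, 198, 206, 212, 222, 229, 232, 241]

Fragment lengths:
  [0,6): 6 bp
  [6,18): 12 bp
  [18,21): 3 bp
  [21,25): 4 bp
  [25,40): 15 bp
  [40,44): 4 bp
  [44,52): 8 bp
  [52,58): 6 bp
  [58,80): 22 bp
  [80,84): 4 bp
  [84,90): 6 bp
  [90,100): 10 bp
  [100,109): 9 bp
  [109,120): 11 bp
  [120,129): 9 bp
  [129,137): 8 bp
  [137,142): 5 bp
  [142,154): 12 bp
  [154,157): 3 bp
  [157,168): 11 bp
  [168,177): 9 bp
  [177,188): 11 bp
  [188,198): 10 bp
  [198,206): 8 bp
  [206,212): 6 bp
  [212,222): 10 bp
  [222,229): 7 bp
  [229,232): 3 bp
  [232,241): 9 bp
  [241,251): 10 bp

[3,3,3,4,4,4,5,6,6,6,6,7,8,8,8,9,9,9,9,10,10,10,10,11,11,11,12,12,15,22]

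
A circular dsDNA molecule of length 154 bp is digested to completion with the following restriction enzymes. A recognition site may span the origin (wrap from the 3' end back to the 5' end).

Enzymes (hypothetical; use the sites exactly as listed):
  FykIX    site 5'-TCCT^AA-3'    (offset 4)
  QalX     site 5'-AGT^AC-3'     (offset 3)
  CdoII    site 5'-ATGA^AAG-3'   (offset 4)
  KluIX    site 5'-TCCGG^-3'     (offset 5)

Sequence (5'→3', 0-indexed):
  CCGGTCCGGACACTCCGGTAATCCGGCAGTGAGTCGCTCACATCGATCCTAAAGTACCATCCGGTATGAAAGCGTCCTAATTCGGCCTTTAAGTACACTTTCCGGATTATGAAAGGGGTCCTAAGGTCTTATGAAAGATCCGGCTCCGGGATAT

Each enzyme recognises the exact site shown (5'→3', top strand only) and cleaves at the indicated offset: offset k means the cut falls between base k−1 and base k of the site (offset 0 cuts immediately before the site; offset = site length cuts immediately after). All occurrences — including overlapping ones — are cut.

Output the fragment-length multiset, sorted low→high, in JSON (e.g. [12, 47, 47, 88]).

[5,5,5,6,7,8,9,9,9,9,9,10,11,12,16,24]

Scan for sites:
  FykIX TCCTAA/4: at [46, 74, 118] ⇒ [50, 78, 122]
  QalX AGTAC/3: at [52, 91] ⇒ [55, 94]
  CdoII ATGAAAG/4: at [65, 108, 130] ⇒ [69, 112, 134]
  KluIX TCCGG/5: at [4, 13, 21, 59, 100, 138, 144, 153] ⇒ [4, 9, 18, 26, 64, 105, 143, 149]

Pooled cuts: [4, 9, 18, 26, 50, 55, 64, 69, 78, 94, 105, 112, 122, 134, 143, 149]

Fragment lengths:
  4→9: 5 bp
  9→18: 9 bp
  18→26: 8 bp
  26→50: 24 bp
  50→55: 5 bp
  55→64: 9 bp
  64→69: 5 bp
  69→78: 9 bp
  78→94: 16 bp
  94→105: 11 bp
  105→112: 7 bp
  112→122: 10 bp
  122→134: 12 bp
  134→143: 9 bp
  143→149: 6 bp
  149→4 (wrap): 154-149+4 = 9 bp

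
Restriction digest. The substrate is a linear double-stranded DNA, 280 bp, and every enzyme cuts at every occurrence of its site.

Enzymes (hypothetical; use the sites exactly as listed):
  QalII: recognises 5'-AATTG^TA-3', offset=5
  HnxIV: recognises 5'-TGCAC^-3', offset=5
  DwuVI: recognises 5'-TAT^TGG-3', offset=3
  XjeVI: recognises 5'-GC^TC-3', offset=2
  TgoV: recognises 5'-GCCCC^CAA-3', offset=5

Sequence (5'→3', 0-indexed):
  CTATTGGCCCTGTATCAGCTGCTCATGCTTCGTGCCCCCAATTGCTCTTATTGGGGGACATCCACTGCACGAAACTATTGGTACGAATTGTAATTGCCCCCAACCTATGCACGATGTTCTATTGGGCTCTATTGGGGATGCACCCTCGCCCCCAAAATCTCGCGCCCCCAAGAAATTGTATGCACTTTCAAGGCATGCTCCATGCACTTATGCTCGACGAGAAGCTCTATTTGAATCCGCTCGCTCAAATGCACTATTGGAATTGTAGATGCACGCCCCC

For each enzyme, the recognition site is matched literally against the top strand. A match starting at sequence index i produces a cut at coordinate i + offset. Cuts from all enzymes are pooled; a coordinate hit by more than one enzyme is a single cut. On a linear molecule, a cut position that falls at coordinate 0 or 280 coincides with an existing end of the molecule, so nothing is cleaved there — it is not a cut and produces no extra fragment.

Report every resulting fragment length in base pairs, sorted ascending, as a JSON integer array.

[3,4,4,5,5,6,6,6,7,7,8,8,9,9,9,10,10,10,10,11,12,12,12,13,15,16,16,18,19]

Site scan:
  QalII (AATTGTA, off=5): starts [85, 173, 260] → cuts [90, 178, 265]
  HnxIV (TGCAC, off=5): starts [65, 107, 138, 180, 202, 249, 269] → cuts [70, 112, 143, 185, 207, 254, 274]
  DwuVI (TATTGG, off=3): starts [1, 48, 75, 119, 129, 254] → cuts [4, 51, 78, 122, 132, 257]
  XjeVI (GCTC, off=2): starts [20, 43, 125, 196, 211, 223, 238, 242] → cuts [22, 45, 127, 198, 213, 225, 240, 244]
  TgoV (GCCCCCAA, off=5): starts [33, 95, 147, 163] → cuts [38, 100, 152, 168]

All cut coordinates (distinct, sorted): [4, 22, 38, 45, 51, 70, 78, 90, 100, 112, 122, 127, 132, 143, 152, 168, 178, 185, 198, 207, 213, 225, 240, 244, 254, 257, 265, 274]

Fragment lengths:
  [0,4): 4 bp
  [4,22): 18 bp
  [22,38): 16 bp
  [38,45): 7 bp
  [45,51): 6 bp
  [51,70): 19 bp
  [70,78): 8 bp
  [78,90): 12 bp
  [90,100): 10 bp
  [100,112): 12 bp
  [112,122): 10 bp
  [122,127): 5 bp
  [127,132): 5 bp
  [132,143): 11 bp
  [143,152): 9 bp
  [152,168): 16 bp
  [168,178): 10 bp
  [178,185): 7 bp
  [185,198): 13 bp
  [198,207): 9 bp
  [207,213): 6 bp
  [213,225): 12 bp
  [225,240): 15 bp
  [240,244): 4 bp
  [244,254): 10 bp
  [254,257): 3 bp
  [257,265): 8 bp
  [265,274): 9 bp
  [274,280): 6 bp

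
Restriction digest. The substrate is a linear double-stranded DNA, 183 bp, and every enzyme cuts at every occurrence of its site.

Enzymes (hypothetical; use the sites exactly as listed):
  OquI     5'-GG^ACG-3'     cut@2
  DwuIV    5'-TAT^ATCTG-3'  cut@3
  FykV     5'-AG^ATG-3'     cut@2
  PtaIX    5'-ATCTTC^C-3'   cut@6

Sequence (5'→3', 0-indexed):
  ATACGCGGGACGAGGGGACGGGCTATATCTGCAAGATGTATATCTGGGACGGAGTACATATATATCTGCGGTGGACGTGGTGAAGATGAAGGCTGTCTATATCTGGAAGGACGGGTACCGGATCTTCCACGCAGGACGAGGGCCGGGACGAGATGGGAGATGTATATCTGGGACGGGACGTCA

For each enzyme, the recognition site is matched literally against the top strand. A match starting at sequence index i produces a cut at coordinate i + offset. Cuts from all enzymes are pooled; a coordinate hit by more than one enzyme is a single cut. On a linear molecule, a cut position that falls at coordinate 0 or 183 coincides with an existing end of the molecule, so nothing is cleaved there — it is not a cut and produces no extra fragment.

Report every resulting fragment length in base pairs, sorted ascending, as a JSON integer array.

Per-enzyme occurrences:
  OquI GGACG/2: at [7, 15, 46, 72, 108, 133, 145, 170, 175] ⇒ [9, 17, 48, 74, 110, 135, 147, 172, 177]
  DwuIV TATATCTG/3: at [23, 38, 60, 97, 162] ⇒ [26, 41, 63, 100, 165]
  FykV AGATG/2: at [33, 83, 150, 157] ⇒ [35, 85, 152, 159]
  PtaIX ATCTTCC/6: at [121] ⇒ [127]

All cut coordinates (distinct, sorted): [9, 17, 26, 35, 41, 48, 63, 74, 85, 100, 110, 127, 135, 147, 152, 159, 165, 172, 177]

Fragments:
  [0,9): 9 bp
  [9,17): 8 bp
  [17,26): 9 bp
  [26,35): 9 bp
  [35,41): 6 bp
  [41,48): 7 bp
  [48,63): 15 bp
  [63,74): 11 bp
  [74,85): 11 bp
  [85,100): 15 bp
  [100,110): 10 bp
  [110,127): 17 bp
  [127,135): 8 bp
  [135,147): 12 bp
  [147,152): 5 bp
  [152,159): 7 bp
  [159,165): 6 bp
  [165,172): 7 bp
  [172,177): 5 bp
  [177,183): 6 bp

[5,5,6,6,6,7,7,7,8,8,9,9,9,10,11,11,12,15,15,17]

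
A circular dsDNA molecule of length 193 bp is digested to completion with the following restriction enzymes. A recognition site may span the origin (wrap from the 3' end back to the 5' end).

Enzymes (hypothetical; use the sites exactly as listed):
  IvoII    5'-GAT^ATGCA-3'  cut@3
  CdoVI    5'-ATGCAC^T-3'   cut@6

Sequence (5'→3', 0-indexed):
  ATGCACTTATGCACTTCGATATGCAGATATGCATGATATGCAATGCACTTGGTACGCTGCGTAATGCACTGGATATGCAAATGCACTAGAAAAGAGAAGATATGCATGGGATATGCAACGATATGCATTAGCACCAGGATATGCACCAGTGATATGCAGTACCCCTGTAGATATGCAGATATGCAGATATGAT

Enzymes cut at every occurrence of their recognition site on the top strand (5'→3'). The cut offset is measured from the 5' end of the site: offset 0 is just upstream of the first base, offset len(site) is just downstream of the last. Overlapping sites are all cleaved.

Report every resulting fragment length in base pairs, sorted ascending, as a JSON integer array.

[5,6,6,8,8,8,9,10,11,11,12,13,13,15,18,19,21]

Site scan:
  IvoII (GATATGCA, off=3): starts [17, 25, 34, 71, 98, 109, 119, 137, 150, 169, 177, 190] → cuts [0, 20, 28, 37, 74, 101, 112, 122, 140, 153, 172, 180]
  CdoVI (ATGCACT, off=6): starts [0, 8, 42, 63, 80] → cuts [6, 14, 48, 69, 86]

All cut coordinates (distinct, sorted): [0, 6, 14, 20, 28, 37, 48, 69, 74, 86, 101, 112, 122, 140, 153, 172, 180]

Fragment lengths:
  0→6: 6 bp
  6→14: 8 bp
  14→20: 6 bp
  20→28: 8 bp
  28→37: 9 bp
  37→48: 11 bp
  48→69: 21 bp
  69→74: 5 bp
  74→86: 12 bp
  86→101: 15 bp
  101→112: 11 bp
  112→122: 10 bp
  122→140: 18 bp
  140→153: 13 bp
  153→172: 19 bp
  172→180: 8 bp
  180→0 (wrap): 193-180+0 = 13 bp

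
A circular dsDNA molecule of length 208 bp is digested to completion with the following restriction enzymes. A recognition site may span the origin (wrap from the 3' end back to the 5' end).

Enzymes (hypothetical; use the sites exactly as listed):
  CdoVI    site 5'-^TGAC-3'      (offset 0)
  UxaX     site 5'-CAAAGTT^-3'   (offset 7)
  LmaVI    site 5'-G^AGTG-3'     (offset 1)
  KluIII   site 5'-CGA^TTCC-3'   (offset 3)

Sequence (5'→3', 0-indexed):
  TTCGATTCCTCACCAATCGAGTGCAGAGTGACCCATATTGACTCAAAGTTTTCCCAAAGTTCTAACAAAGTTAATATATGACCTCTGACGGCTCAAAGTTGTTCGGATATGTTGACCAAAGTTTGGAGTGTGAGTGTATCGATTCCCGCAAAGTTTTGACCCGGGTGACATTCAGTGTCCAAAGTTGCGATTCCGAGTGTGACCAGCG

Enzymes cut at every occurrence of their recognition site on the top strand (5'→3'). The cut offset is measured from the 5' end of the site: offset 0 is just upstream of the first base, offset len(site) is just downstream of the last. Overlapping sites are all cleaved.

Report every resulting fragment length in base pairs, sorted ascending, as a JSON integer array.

[1,2,3,4,4,5,6,6,7,7,9,10,10,11,11,11,12,12,13,14,14,15,21]

Per-enzyme occurrences:
  CdoVI (TGAC, off=0): starts [28, 38, 78, 85, 112, 156, 165, 199] → cuts [28, 38, 78, 85, 112, 156, 165, 199]
  UxaX (CAAAGTT, off=7): starts [43, 54, 65, 93, 116, 148, 179] → cuts [50, 61, 72, 100, 123, 155, 186]
  LmaVI (GAGTG, off=1): starts [18, 25, 125, 131, 194] → cuts [19, 26, 126, 132, 195]
  KluIII (CGATTCC, off=3): starts [2, 139, 187] → cuts [5, 142, 190]

Pooled cuts: [5, 19, 26, 28, 38, 50, 61, 72, 78, 85, 100, 112, 123, 126, 132, 142, 155, 156, 165, 186, 190, 195, 199]

Fragments:
  5→19: 14 bp
  19→26: 7 bp
  26→28: 2 bp
  28→38: 10 bp
  38→50: 12 bp
  50→61: 11 bp
  61→72: 11 bp
  72→78: 6 bp
  78→85: 7 bp
  85→100: 15 bp
  100→112: 12 bp
  112→123: 11 bp
  123→126: 3 bp
  126→132: 6 bp
  132→142: 10 bp
  142→155: 13 bp
  155→156: 1 bp
  156→165: 9 bp
  165→186: 21 bp
  186→190: 4 bp
  190→195: 5 bp
  195→199: 4 bp
  199→5 (wrap): 208-199+5 = 14 bp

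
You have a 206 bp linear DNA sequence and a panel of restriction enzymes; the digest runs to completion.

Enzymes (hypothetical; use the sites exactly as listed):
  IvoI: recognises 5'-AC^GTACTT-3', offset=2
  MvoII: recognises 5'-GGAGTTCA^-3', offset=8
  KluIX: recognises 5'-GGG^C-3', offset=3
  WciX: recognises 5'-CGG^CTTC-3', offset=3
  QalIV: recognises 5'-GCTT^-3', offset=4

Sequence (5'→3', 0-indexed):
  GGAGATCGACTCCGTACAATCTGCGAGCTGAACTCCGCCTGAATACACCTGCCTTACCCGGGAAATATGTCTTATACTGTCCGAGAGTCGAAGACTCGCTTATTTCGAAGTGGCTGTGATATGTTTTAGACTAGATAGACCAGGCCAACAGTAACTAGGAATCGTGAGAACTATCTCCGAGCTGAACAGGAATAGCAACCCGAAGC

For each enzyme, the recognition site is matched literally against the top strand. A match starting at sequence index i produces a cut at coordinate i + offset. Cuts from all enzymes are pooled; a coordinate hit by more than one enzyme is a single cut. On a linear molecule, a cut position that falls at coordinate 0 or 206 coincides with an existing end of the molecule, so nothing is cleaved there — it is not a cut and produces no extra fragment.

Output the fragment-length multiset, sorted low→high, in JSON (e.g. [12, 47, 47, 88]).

Per-enzyme occurrences:
  IvoI (ACGTACTT, off=2): no sites
  MvoII (GGAGTTCA, off=8): no sites
  KluIX (GGGC, off=3): no sites
  WciX (CGGCTTC, off=3): no sites
  QalIV GCTT/4: at [97] ⇒ [101]

All cut coordinates (distinct, sorted): [101]

Fragments:
  [0,101): 101 bp
  [101,206): 105 bp

[101,105]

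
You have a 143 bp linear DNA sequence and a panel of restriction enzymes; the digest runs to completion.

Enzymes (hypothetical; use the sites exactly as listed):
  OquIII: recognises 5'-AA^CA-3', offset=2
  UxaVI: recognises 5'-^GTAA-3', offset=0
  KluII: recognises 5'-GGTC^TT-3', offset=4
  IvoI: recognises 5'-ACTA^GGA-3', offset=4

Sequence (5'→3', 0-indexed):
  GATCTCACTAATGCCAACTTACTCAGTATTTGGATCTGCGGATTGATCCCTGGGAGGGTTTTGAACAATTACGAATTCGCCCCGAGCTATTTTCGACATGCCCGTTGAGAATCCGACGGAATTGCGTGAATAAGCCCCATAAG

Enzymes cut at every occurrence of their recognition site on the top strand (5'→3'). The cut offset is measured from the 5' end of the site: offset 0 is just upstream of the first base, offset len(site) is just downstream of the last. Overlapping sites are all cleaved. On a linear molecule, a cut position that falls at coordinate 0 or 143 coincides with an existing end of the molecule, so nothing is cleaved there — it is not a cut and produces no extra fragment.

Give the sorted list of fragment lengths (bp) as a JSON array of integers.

[65,78]

Site scan:
  OquIII AACA/2: at [63] ⇒ [65]
  UxaVI (GTAA, off=0): no sites
  KluII (GGTCTT, off=4): no sites
  IvoI (ACTAGGA, off=4): no sites

Pooled cuts: [65]

Fragment lengths:
  [0,65): 65 bp
  [65,143): 78 bp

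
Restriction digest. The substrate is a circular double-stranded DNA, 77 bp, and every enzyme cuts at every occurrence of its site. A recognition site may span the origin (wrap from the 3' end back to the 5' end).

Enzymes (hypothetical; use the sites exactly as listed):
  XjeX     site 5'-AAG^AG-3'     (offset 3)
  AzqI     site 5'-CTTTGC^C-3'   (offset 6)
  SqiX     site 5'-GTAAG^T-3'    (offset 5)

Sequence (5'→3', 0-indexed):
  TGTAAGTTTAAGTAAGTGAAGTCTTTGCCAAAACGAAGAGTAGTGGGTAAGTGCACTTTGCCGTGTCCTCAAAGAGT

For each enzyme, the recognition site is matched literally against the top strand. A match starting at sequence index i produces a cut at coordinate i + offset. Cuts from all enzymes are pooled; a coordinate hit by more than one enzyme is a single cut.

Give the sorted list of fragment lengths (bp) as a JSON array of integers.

Scan for sites:
  XjeX (AAGAG, off=3): starts [35, 71] → cuts [38, 74]
  AzqI (CTTTGCC, off=6): starts [22, 55] → cuts [28, 61]
  SqiX (GTAAGT, off=5): starts [1, 11, 46] → cuts [6, 16, 51]

All cut coordinates (distinct, sorted): [6, 16, 28, 38, 51, 61, 74]

Fragments:
  6→16: 10 bp
  16→28: 12 bp
  28→38: 10 bp
  38→51: 13 bp
  51→61: 10 bp
  61→74: 13 bp
  74→6 (wrap): 77-74+6 = 9 bp

[9,10,10,10,12,13,13]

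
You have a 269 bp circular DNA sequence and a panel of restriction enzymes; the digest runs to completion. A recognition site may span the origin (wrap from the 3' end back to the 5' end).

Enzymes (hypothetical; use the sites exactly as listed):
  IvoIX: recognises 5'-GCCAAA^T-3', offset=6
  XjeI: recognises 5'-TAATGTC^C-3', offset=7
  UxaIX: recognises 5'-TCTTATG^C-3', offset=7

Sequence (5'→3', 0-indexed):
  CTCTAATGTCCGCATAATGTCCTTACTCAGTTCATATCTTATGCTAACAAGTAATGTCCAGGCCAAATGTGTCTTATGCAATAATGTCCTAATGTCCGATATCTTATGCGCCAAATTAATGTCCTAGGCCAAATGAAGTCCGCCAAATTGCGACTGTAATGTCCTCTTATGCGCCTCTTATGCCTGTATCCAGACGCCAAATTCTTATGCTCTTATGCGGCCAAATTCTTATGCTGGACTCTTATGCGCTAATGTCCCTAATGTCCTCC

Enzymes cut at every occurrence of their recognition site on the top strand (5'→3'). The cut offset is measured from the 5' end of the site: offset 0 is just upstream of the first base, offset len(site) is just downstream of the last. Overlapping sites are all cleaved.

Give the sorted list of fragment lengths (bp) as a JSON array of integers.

Scan for sites:
  IvoIX (GCCAAAT, off=6): starts [61, 109, 127, 141, 195, 219] → cuts [67, 115, 133, 147, 201, 225]
  XjeI (TAATGTCC, off=7): starts [3, 14, 51, 81, 89, 116, 156, 249, 258] → cuts [10, 21, 58, 88, 96, 123, 163, 256, 265]
  UxaIX (TCTTATGC, off=7): starts [36, 71, 101, 164, 175, 202, 210, 226, 239] → cuts [43, 78, 108, 171, 182, 209, 217, 233, 246]

All cut coordinates (distinct, sorted): [10, 21, 43, 58, 67, 78, 88, 96, 108, 115, 123, 133, 147, 163, 171, 182, 201, 209, 217, 225, 233, 246, 256, 265]

Fragments:
  10→21: 11 bp
  21→43: 22 bp
  43→58: 15 bp
  58→67: 9 bp
  67→78: 11 bp
  78→88: 10 bp
  88→96: 8 bp
  96→108: 12 bp
  108→115: 7 bp
  115→123: 8 bp
  123→133: 10 bp
  133→147: 14 bp
  147→163: 16 bp
  163→171: 8 bp
  171→182: 11 bp
  182→201: 19 bp
  201→209: 8 bp
  209→217: 8 bp
  217→225: 8 bp
  225→233: 8 bp
  233→246: 13 bp
  246→256: 10 bp
  256→265: 9 bp
  265→10 (wrap): 269-265+10 = 14 bp

[7,8,8,8,8,8,8,8,9,9,10,10,10,11,11,11,12,13,14,14,15,16,19,22]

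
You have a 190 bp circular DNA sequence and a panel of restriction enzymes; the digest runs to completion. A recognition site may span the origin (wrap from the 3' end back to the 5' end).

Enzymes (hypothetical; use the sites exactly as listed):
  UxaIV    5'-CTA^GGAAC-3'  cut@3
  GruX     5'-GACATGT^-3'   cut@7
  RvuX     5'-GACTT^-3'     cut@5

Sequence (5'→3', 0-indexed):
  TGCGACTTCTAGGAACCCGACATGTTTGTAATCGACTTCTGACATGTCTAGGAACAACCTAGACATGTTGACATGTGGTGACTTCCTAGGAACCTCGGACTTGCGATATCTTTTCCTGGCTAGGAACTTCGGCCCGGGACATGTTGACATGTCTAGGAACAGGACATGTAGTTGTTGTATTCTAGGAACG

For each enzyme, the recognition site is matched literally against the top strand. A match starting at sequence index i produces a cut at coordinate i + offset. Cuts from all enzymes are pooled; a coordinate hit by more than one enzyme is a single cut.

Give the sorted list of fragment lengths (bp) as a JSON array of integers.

Scan for sites:
  UxaIV CTAGGAAC/3: at [8, 47, 85, 119, 152, 181] ⇒ [11, 50, 88, 122, 155, 184]
  GruX GACATGT/7: at [18, 40, 61, 69, 137, 145, 162] ⇒ [25, 47, 68, 76, 144, 152, 169]
  RvuX GACTT/5: at [3, 33, 79, 97] ⇒ [8, 38, 84, 102]

All cut coordinates (distinct, sorted): [8, 11, 25, 38, 47, 50, 68, 76, 84, 88, 102, 122, 144, 152, 155, 169, 184]

Fragment lengths:
  8→11: 3 bp
  11→25: 14 bp
  25→38: 13 bp
  38→47: 9 bp
  47→50: 3 bp
  50→68: 18 bp
  68→76: 8 bp
  76→84: 8 bp
  84→88: 4 bp
  88→102: 14 bp
  102→122: 20 bp
  122→144: 22 bp
  144→152: 8 bp
  152→155: 3 bp
  155→169: 14 bp
  169→184: 15 bp
  184→8 (wrap): 190-184+8 = 14 bp

[3,3,3,4,8,8,8,9,13,14,14,14,14,15,18,20,22]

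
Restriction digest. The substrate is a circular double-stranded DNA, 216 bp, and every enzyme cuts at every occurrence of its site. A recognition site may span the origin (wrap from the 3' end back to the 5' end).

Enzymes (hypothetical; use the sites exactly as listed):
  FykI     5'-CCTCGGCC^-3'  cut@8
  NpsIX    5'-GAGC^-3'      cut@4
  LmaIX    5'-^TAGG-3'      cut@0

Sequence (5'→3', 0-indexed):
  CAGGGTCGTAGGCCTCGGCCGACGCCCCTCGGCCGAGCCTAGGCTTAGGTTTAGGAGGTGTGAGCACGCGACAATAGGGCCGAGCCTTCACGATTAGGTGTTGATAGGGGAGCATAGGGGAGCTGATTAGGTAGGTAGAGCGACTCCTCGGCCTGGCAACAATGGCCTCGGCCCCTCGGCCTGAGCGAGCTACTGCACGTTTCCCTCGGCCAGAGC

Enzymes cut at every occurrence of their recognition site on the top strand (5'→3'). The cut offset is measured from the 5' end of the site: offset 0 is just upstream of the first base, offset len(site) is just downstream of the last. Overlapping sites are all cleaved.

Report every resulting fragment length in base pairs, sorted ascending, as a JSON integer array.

Per-enzyme occurrences:
  FykI (CCTCGGCC, off=8): starts [12, 26, 145, 165, 173, 203] → cuts [20, 34, 153, 173, 181, 211]
  NpsIX (GAGC, off=4): starts [34, 61, 81, 109, 119, 137, 182, 186, 212] → cuts [0, 38, 65, 85, 113, 123, 141, 186, 190]
  LmaIX (TAGG, off=0): starts [8, 39, 45, 51, 74, 94, 104, 114, 127, 131] → cuts [8, 39, 45, 51, 74, 94, 104, 114, 127, 131]

Pooled cuts: [0, 8, 20, 34, 38, 39, 45, 51, 65, 74, 85, 94, 104, 113, 114, 123, 127, 131, 141, 153, 173, 181, 186, 190, 211]

Fragment lengths:
  0→8: 8 bp
  8→20: 12 bp
  20→34: 14 bp
  34→38: 4 bp
  38→39: 1 bp
  39→45: 6 bp
  45→51: 6 bp
  51→65: 14 bp
  65→74: 9 bp
  74→85: 11 bp
  85→94: 9 bp
  94→104: 10 bp
  104→113: 9 bp
  113→114: 1 bp
  114→123: 9 bp
  123→127: 4 bp
  127→131: 4 bp
  131→141: 10 bp
  141→153: 12 bp
  153→173: 20 bp
  173→181: 8 bp
  181→186: 5 bp
  186→190: 4 bp
  190→211: 21 bp
  211→0 (wrap): 216-211+0 = 5 bp

[1,1,4,4,4,4,5,5,6,6,8,8,9,9,9,9,10,10,11,12,12,14,14,20,21]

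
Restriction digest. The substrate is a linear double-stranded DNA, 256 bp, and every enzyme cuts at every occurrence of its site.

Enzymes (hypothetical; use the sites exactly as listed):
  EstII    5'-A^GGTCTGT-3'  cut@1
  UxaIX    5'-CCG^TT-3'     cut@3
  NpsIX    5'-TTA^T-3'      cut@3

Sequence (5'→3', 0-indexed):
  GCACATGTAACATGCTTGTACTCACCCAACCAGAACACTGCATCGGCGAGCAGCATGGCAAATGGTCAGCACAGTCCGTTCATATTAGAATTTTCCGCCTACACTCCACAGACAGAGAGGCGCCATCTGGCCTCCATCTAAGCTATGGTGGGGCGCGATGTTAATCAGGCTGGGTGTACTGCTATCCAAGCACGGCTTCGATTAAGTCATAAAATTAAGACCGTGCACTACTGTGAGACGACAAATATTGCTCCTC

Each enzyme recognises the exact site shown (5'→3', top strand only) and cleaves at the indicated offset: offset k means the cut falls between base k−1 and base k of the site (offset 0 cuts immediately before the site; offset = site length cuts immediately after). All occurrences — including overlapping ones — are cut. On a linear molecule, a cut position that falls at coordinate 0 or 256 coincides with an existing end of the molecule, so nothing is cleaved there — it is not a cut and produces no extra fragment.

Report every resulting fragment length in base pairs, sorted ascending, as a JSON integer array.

Site scan:
  EstII (AGGTCTGT, off=1): no sites
  UxaIX (CCGTT, off=3): starts [75] → cuts [78]
  NpsIX (TTAT, off=3): no sites

Pooled cuts: [78]

Fragment lengths:
  [0,78): 78 bp
  [78,256): 178 bp

[78,178]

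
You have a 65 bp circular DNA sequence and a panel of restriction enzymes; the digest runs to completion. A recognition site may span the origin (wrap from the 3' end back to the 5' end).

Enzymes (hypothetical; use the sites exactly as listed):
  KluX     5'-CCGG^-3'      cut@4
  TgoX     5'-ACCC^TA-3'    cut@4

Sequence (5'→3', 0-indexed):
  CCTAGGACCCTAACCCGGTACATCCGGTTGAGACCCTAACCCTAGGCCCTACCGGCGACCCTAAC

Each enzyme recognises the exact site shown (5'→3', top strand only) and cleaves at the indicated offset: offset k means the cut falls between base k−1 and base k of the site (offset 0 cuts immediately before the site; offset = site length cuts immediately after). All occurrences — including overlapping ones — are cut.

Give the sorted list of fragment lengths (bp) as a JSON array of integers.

[6,6,6,8,8,9,9,13]

Site scan:
  KluX CCGG/4: at [14, 23, 51] ⇒ [18, 27, 55]
  TgoX ACCCTA/4: at [6, 32, 38, 57, 63] ⇒ [2, 10, 36, 42, 61]

Pooled cuts: [2, 10, 18, 27, 36, 42, 55, 61]

Fragments:
  2→10: 8 bp
  10→18: 8 bp
  18→27: 9 bp
  27→36: 9 bp
  36→42: 6 bp
  42→55: 13 bp
  55→61: 6 bp
  61→2 (wrap): 65-61+2 = 6 bp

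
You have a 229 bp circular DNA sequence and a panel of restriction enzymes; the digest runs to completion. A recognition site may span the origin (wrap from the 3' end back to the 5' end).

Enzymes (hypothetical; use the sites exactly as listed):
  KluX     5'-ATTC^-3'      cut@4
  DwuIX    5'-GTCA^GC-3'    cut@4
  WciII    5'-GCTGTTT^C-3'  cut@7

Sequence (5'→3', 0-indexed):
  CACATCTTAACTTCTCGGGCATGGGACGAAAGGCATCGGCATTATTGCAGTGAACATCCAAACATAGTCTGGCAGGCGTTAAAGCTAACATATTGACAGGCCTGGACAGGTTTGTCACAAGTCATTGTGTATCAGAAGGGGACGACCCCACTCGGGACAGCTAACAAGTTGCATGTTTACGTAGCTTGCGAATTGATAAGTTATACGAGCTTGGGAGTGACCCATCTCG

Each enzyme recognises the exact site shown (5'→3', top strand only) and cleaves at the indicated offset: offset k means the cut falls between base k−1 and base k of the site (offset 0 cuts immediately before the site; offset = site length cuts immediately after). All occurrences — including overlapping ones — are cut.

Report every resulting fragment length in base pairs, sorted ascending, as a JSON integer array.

Per-enzyme occurrences:
  KluX (ATTC, off=4): no sites
  DwuIX (GTCAGC, off=4): no sites
  WciII (GCTGTTTC, off=7): no sites

All cut coordinates (distinct, sorted): ∅

Fragments:
  no cuts → one circular fragment of 229 bp

[229]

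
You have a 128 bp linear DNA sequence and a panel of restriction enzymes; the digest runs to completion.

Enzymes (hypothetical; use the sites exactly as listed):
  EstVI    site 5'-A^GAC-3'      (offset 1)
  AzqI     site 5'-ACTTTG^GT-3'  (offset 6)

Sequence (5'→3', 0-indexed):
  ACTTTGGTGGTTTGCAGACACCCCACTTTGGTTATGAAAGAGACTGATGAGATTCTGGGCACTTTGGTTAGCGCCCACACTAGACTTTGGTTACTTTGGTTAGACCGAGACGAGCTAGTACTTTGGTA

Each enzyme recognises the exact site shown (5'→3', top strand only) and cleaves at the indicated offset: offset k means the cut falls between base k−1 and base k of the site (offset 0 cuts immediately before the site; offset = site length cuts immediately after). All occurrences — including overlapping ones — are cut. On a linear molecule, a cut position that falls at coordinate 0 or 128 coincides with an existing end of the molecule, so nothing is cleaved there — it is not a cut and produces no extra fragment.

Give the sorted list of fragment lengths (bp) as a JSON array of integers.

[3,4,6,6,7,9,10,11,14,16,17,25]

Site scan:
  EstVI AGAC/1: at [15, 40, 81, 101, 107] ⇒ [16, 41, 82, 102, 108]
  AzqI ACTTTGGT/6: at [0, 24, 60, 83, 92, 119] ⇒ [6, 30, 66, 89, 98, 125]

All cut coordinates (distinct, sorted): [6, 16, 30, 41, 66, 82, 89, 98, 102, 108, 125]

Fragments:
  [0,6): 6 bp
  [6,16): 10 bp
  [16,30): 14 bp
  [30,41): 11 bp
  [41,66): 25 bp
  [66,82): 16 bp
  [82,89): 7 bp
  [89,98): 9 bp
  [98,102): 4 bp
  [102,108): 6 bp
  [108,125): 17 bp
  [125,128): 3 bp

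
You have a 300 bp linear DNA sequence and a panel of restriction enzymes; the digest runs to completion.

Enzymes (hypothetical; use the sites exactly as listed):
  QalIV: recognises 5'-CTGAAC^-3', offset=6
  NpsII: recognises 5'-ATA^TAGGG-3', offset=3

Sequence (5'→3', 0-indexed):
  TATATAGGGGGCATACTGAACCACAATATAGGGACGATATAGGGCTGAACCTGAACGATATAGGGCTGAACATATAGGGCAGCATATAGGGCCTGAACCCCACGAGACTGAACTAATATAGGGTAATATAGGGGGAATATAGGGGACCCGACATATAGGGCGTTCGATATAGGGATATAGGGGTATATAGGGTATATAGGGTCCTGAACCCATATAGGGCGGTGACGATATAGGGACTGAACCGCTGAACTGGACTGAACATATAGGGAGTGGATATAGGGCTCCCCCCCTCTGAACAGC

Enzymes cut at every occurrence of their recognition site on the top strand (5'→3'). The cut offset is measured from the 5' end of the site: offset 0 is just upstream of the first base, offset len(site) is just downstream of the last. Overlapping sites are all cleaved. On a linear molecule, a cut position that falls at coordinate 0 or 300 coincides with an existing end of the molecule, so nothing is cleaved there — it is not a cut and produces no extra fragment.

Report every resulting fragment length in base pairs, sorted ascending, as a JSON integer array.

Per-enzyme occurrences:
  QalIV CTGAAC/6: at [15, 44, 50, 65, 92, 107, 203, 236, 244, 254, 291] ⇒ [21, 50, 56, 71, 98, 113, 209, 242, 250, 260, 297]
  NpsII ATATAGGG/3: at [1, 25, 36, 57, 71, 83, 115, 125, 136, 152, 166, 174, 184, 193, 211, 227, 260, 273] ⇒ [4, 28, 39, 60, 74, 86, 118, 128, 139, 155, 169, 177, 187, 196, 214, 230, 263, 276]

Pooled cuts: [4, 21, 28, 39, 50, 56, 60, 71, 74, 86, 98, 113, 118, 128, 139, 155, 169, 177, 187, 196, 209, 214, 230, 242, 250, 260, 263, 276, 297]

Fragments:
  [0,4): 4 bp
  [4,21): 17 bp
  [21,28): 7 bp
  [28,39): 11 bp
  [39,50): 11 bp
  [50,56): 6 bp
  [56,60): 4 bp
  [60,71): 11 bp
  [71,74): 3 bp
  [74,86): 12 bp
  [86,98): 12 bp
  [98,113): 15 bp
  [113,118): 5 bp
  [118,128): 10 bp
  [128,139): 11 bp
  [139,155): 16 bp
  [155,169): 14 bp
  [169,177): 8 bp
  [177,187): 10 bp
  [187,196): 9 bp
  [196,209): 13 bp
  [209,214): 5 bp
  [214,230): 16 bp
  [230,242): 12 bp
  [242,250): 8 bp
  [250,260): 10 bp
  [260,263): 3 bp
  [263,276): 13 bp
  [276,297): 21 bp
  [297,300): 3 bp

[3,3,3,4,4,5,5,6,7,8,8,9,10,10,10,11,11,11,11,12,12,12,13,13,14,15,16,16,17,21]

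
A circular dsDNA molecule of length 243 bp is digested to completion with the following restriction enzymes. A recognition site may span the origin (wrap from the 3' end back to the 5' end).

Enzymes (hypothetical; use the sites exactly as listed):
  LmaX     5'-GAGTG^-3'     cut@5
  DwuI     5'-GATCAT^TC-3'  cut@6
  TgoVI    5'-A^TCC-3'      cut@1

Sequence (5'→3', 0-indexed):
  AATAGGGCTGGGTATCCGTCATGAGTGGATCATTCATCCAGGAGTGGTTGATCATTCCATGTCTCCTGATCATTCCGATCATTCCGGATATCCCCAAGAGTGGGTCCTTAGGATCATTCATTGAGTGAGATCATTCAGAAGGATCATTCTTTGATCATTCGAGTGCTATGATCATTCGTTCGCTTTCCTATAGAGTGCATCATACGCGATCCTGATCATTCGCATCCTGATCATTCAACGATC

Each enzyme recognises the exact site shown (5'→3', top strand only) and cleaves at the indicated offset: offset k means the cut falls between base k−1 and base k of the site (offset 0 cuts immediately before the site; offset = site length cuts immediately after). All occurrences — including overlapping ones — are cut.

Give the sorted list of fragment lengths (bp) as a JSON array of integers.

Scan for sites:
  LmaX (GAGTG, off=5): starts [22, 41, 97, 122, 160, 192] → cuts [27, 46, 102, 127, 165, 197]
  DwuI (GATCATTC, off=6): starts [27, 49, 67, 76, 111, 128, 141, 152, 169, 213, 228] → cuts [33, 55, 73, 82, 117, 134, 147, 158, 175, 219, 234]
  TgoVI (ATCC, off=1): starts [13, 35, 89, 208, 223] → cuts [14, 36, 90, 209, 224]

All cut coordinates (distinct, sorted): [14, 27, 33, 36, 46, 55, 73, 82, 90, 102, 117, 127, 134, 147, 158, 165, 175, 197, 209, 219, 224, 234]

Fragments:
  14→27: 13 bp
  27→33: 6 bp
  33→36: 3 bp
  36→46: 10 bp
  46→55: 9 bp
  55→73: 18 bp
  73→82: 9 bp
  82→90: 8 bp
  90→102: 12 bp
  102→117: 15 bp
  117→127: 10 bp
  127→134: 7 bp
  134→147: 13 bp
  147→158: 11 bp
  158→165: 7 bp
  165→175: 10 bp
  175→197: 22 bp
  197→209: 12 bp
  209→219: 10 bp
  219→224: 5 bp
  224→234: 10 bp
  234→14 (wrap): 243-234+14 = 23 bp

[3,5,6,7,7,8,9,9,10,10,10,10,10,11,12,12,13,13,15,18,22,23]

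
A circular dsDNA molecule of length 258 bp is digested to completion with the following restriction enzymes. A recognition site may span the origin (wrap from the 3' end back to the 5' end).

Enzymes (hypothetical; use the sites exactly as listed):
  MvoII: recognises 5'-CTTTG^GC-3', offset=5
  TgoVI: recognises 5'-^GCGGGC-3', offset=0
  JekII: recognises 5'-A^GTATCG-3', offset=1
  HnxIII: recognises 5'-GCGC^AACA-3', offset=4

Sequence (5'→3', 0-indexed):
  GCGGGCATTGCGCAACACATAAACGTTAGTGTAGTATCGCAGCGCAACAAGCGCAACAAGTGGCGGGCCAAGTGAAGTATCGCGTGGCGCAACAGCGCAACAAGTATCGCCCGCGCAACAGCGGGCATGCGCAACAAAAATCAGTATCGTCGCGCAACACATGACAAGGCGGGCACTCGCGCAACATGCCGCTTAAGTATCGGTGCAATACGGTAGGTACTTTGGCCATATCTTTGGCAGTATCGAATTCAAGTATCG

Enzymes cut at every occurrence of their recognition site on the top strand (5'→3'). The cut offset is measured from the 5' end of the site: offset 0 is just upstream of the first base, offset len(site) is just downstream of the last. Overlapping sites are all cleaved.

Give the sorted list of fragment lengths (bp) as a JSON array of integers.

[3,4,5,6,8,8,9,11,12,12,12,12,13,13,13,13,14,14,14,14,20,28]

Scan for sites:
  MvoII CTTTGGC/5: at [219, 231] ⇒ [224, 236]
  TgoVI GCGGGC/0: at [0, 62, 120, 168] ⇒ [0, 62, 120, 168]
  JekII AGTATCG/1: at [32, 75, 102, 142, 195, 238, 251] ⇒ [33, 76, 103, 143, 196, 239, 252]
  HnxIII GCGCAACA/4: at [9, 41, 50, 86, 94, 112, 128, 151, 178] ⇒ [13, 45, 54, 90, 98, 116, 132, 155, 182]

Pooled cuts: [0, 13, 33, 45, 54, 62, 76, 90, 98, 103, 116, 120, 132, 143, 155, 168, 182, 196, 224, 236, 239, 252]

Fragment lengths:
  0→13: 13 bp
  13→33: 20 bp
  33→45: 12 bp
  45→54: 9 bp
  54→62: 8 bp
  62→76: 14 bp
  76→90: 14 bp
  90→98: 8 bp
  98→103: 5 bp
  103→116: 13 bp
  116→120: 4 bp
  120→132: 12 bp
  132→143: 11 bp
  143→155: 12 bp
  155→168: 13 bp
  168→182: 14 bp
  182→196: 14 bp
  196→224: 28 bp
  224→236: 12 bp
  236→239: 3 bp
  239→252: 13 bp
  252→0 (wrap): 258-252+0 = 6 bp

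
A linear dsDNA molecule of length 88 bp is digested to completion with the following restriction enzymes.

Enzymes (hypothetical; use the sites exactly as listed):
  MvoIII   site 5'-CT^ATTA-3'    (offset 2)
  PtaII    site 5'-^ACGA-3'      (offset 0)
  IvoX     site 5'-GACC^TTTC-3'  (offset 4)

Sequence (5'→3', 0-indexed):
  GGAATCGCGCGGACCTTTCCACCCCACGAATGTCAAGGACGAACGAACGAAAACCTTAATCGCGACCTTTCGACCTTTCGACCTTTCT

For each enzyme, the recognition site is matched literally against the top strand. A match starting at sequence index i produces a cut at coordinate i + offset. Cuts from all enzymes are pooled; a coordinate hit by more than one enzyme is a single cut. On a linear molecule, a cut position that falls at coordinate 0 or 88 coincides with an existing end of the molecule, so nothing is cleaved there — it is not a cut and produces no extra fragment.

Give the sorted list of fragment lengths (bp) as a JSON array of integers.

[4,4,5,8,8,10,13,15,21]

Per-enzyme occurrences:
  MvoIII (CTATTA, off=2): no sites
  PtaII ACGA/0: at [25, 38, 42, 46] ⇒ [25, 38, 42, 46]
  IvoX GACCTTTC/4: at [11, 63, 71, 79] ⇒ [15, 67, 75, 83]

Pooled cuts: [15, 25, 38, 42, 46, 67, 75, 83]

Fragments:
  [0,15): 15 bp
  [15,25): 10 bp
  [25,38): 13 bp
  [38,42): 4 bp
  [42,46): 4 bp
  [46,67): 21 bp
  [67,75): 8 bp
  [75,83): 8 bp
  [83,88): 5 bp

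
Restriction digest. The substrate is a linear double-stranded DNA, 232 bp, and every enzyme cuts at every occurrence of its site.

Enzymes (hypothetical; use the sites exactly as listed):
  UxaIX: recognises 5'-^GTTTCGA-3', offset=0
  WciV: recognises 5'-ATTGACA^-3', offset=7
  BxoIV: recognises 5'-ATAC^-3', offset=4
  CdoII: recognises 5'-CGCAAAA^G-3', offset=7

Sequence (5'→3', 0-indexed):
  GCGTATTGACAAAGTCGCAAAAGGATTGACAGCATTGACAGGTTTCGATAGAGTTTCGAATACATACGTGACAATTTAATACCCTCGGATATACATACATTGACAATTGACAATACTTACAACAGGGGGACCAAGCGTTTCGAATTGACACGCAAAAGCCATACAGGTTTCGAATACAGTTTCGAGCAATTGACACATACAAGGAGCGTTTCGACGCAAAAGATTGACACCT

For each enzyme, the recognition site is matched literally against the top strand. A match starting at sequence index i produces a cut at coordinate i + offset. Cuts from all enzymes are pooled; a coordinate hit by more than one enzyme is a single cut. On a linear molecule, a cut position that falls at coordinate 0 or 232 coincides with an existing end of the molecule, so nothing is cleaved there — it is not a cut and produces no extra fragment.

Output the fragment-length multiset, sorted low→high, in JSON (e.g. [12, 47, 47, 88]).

Per-enzyme occurrences:
  UxaIX GTTTCGA/0: at [41, 52, 136, 166, 178, 207] ⇒ [41, 52, 136, 166, 178, 207]
  WciV ATTGACA/7: at [4, 24, 33, 98, 105, 143, 188, 222] ⇒ [11, 31, 40, 105, 112, 150, 195, 229]
  BxoIV ATAC/4: at [59, 63, 78, 90, 94, 112, 160, 173, 196] ⇒ [63, 67, 82, 94, 98, 116, 164, 177, 200]
  CdoII CGCAAAAG/7: at [15, 150, 214] ⇒ [22, 157, 221]

All cut coordinates (distinct, sorted): [11, 22, 31, 40, 41, 52, 63, 67, 82, 94, 98, 105, 112, 116, 136, 150, 157, 164, 166, 177, 178, 195, 200, 207, 221, 229]

Fragments:
  [0,11): 11 bp
  [11,22): 11 bp
  [22,31): 9 bp
  [31,40): 9 bp
  [40,41): 1 bp
  [41,52): 11 bp
  [52,63): 11 bp
  [63,67): 4 bp
  [67,82): 15 bp
  [82,94): 12 bp
  [94,98): 4 bp
  [98,105): 7 bp
  [105,112): 7 bp
  [112,116): 4 bp
  [116,136): 20 bp
  [136,150): 14 bp
  [150,157): 7 bp
  [157,164): 7 bp
  [164,166): 2 bp
  [166,177): 11 bp
  [177,178): 1 bp
  [178,195): 17 bp
  [195,200): 5 bp
  [200,207): 7 bp
  [207,221): 14 bp
  [221,229): 8 bp
  [229,232): 3 bp

[1,1,2,3,4,4,4,5,7,7,7,7,7,8,9,9,11,11,11,11,11,12,14,14,15,17,20]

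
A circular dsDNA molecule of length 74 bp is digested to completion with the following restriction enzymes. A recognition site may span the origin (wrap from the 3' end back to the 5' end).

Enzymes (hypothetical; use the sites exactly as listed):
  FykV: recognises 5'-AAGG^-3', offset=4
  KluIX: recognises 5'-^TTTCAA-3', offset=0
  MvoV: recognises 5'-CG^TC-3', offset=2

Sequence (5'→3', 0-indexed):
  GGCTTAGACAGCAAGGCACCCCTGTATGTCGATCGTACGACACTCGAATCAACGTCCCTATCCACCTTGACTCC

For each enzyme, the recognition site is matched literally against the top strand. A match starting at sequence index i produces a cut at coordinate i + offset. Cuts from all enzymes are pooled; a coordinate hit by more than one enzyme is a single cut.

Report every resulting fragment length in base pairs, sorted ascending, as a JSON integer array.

[36,38]

Per-enzyme occurrences:
  FykV AAGG/4: at [12] ⇒ [16]
  KluIX (TTTCAA, off=0): no sites
  MvoV CGTC/2: at [52] ⇒ [54]

Pooled cuts: [16, 54]

Fragment lengths:
  16→54: 38 bp
  54→16 (wrap): 74-54+16 = 36 bp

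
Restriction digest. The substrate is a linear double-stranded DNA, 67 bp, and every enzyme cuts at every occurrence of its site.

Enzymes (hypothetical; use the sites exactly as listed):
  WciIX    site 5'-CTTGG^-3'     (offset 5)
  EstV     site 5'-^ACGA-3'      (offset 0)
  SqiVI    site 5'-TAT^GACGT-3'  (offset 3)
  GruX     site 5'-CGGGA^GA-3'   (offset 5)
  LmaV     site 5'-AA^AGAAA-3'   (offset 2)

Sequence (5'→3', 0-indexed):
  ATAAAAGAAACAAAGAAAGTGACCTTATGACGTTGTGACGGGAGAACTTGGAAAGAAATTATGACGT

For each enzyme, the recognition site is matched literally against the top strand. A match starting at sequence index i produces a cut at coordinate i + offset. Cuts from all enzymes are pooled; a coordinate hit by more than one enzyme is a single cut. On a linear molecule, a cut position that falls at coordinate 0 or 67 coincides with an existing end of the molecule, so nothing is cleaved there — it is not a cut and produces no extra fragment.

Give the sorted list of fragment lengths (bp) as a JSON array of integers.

Per-enzyme occurrences:
  WciIX CTTGG/5: at [46] ⇒ [51]
  EstV (ACGA, off=0): no sites
  SqiVI TATGACGT/3: at [25, 59] ⇒ [28, 62]
  GruX CGGGAGA/5: at [38] ⇒ [43]
  LmaV AAAGAAA/2: at [3, 11, 51] ⇒ [5, 13, 53]

All cut coordinates (distinct, sorted): [5, 13, 28, 43, 51, 53, 62]

Fragment lengths:
  [0,5): 5 bp
  [5,13): 8 bp
  [13,28): 15 bp
  [28,43): 15 bp
  [43,51): 8 bp
  [51,53): 2 bp
  [53,62): 9 bp
  [62,67): 5 bp

[2,5,5,8,8,9,15,15]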